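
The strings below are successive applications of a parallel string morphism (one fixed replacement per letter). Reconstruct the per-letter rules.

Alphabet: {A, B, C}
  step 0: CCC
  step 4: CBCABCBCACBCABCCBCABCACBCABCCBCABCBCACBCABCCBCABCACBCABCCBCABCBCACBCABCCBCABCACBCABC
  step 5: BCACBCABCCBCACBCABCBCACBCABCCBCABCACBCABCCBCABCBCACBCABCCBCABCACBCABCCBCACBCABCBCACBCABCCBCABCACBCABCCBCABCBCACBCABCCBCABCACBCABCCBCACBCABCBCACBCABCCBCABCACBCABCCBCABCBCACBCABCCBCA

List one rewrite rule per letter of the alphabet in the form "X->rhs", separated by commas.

  step 4 ⇒ step 5: CBCABCBCACBCABCCBCABCACBCABCCBCABCBCACBCABCCBCABCACBCABCCBCABCBCACBCABCCBCABCACBCABC ⇒ BCA·C·BCA·BC·C·BCA·C·BCA·BC·BCA·C·BCA·BC·C·BCA·BCA·C·BCA·BC·C·BCA·BC·BCA·C·BCA·BC·C·BCA·BCA·C·BCA·BC·C·BCA·C·BCA·BC·BCA·C·BCA·BC·C·BCA·BCA·C·BCA·BC·C·BCA·BC·BCA·C·BCA·BC·C·BCA·BCA·C·BCA·BC·C·BCA·C·BCA·BC·BCA·C·BCA·BC·C·BCA·BCA·C·BCA·BC·C·BCA·BC·BCA·C·BCA·BC·C·BCA
    A ↦ BC
    B ↦ C
    C ↦ BCA

A->BC, B->C, C->BCA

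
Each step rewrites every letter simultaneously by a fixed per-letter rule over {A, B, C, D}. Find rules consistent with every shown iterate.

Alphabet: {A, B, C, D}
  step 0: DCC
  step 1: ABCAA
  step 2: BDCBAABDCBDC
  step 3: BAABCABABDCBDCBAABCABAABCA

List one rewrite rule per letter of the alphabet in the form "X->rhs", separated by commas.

  step 2 ⇒ step 3: BDCBAABDCBDC ⇒ BA·ABC·A·BA·BDC·BDC·BA·ABC·A·BA·ABC·A
    A ↦ BDC
    B ↦ BA
    C ↦ A
    D ↦ ABC

A->BDC, B->BA, C->A, D->ABC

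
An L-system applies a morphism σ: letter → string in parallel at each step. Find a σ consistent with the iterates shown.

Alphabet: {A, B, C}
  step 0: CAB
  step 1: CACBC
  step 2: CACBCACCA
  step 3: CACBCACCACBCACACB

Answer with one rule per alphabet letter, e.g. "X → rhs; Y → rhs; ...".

A->CB, B->C, C->CA

  step 2 ⇒ step 3: CACBCACCA ⇒ CA·CB·CA·C·CA·CB·CA·CA·CB
    A ↦ CB
    B ↦ C
    C ↦ CA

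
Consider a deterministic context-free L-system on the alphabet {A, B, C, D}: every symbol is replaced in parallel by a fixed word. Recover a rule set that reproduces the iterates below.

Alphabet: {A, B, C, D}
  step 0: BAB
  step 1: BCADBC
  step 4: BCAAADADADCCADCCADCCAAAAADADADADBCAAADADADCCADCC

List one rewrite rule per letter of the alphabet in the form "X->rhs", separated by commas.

  step 0 ⇒ step 1: BAB ⇒ BC·AD·BC
    A ↦ AD
    B ↦ BC
    C ↦ AA  (constrained at step 1)
    D ↦ CC  (constrained at step 1)

A->AD, B->BC, C->AA, D->CC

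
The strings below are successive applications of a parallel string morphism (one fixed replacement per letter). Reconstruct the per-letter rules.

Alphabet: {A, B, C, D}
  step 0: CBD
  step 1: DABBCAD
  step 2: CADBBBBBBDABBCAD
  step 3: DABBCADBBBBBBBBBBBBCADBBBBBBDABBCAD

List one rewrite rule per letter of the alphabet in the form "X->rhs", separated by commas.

A->BB, B->BB, C->DA, D->CAD

  step 2 ⇒ step 3: CADBBBBBBDABBCAD ⇒ DA·BB·CAD·BB·BB·BB·BB·BB·BB·CAD·BB·BB·BB·DA·BB·CAD
    A ↦ BB
    B ↦ BB
    C ↦ DA
    D ↦ CAD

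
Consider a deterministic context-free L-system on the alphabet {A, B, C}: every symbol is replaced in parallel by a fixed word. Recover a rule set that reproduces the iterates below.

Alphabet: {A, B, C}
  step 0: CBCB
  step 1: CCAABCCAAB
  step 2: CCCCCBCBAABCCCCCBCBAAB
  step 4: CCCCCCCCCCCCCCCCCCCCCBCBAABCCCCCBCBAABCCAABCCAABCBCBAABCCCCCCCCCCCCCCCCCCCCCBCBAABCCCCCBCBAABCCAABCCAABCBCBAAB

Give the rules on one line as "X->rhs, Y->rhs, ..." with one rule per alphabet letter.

  step 1 ⇒ step 2: CCAABCCAAB ⇒ CC·CC·CB·CB·AAB·CC·CC·CB·CB·AAB
    A ↦ CB
    B ↦ AAB
    C ↦ CC

A->CB, B->AAB, C->CC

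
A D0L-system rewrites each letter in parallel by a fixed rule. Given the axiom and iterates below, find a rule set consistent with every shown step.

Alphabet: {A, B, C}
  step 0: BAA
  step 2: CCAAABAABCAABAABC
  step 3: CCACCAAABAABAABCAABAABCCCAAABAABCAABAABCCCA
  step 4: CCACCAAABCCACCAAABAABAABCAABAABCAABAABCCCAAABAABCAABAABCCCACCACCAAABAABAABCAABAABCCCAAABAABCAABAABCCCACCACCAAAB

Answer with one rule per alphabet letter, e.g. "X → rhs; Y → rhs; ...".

A->AAB, B->C, C->CCA

  step 3 ⇒ step 4: CCACCAAABAABAABCAABAABCCCAAABAABCAABAABCCCA ⇒ CCA·CCA·AAB·CCA·CCA·AAB·AAB·AAB·C·AAB·AAB·C·AAB·AAB·C·CCA·AAB·AAB·C·AAB·AAB·C·CCA·CCA·CCA·AAB·AAB·AAB·C·AAB·AAB·C·CCA·AAB·AAB·C·AAB·AAB·C·CCA·CCA·CCA·AAB
    A ↦ AAB
    B ↦ C
    C ↦ CCA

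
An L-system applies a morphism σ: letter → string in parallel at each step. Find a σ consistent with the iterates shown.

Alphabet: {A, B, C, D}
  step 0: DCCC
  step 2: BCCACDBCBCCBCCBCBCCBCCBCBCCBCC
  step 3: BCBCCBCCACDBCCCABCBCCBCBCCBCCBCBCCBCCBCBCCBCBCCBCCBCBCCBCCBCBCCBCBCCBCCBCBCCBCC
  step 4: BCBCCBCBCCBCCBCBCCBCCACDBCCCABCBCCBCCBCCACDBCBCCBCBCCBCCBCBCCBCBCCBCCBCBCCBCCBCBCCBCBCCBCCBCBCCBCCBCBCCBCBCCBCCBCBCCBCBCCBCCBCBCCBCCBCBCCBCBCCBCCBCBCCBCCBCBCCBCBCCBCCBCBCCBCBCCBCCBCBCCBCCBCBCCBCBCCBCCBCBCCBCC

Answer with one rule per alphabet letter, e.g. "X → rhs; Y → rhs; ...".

  step 3 ⇒ step 4: BCBCCBCCACDBCCCABCBCCBCBCCBCCBCBCCBCCBCBCCBCBCCBCCBCBCCBCCBCBCCBCBCCBCCBCBCCBCC ⇒ BC·BCC·BC·BCC·BCC·BC·BCC·BCC·ACD·BCC·CA·BC·BCC·BCC·BCC·ACD·BC·BCC·BC·BCC·BCC·BC·BCC·BC·BCC·BCC·BC·BCC·BCC·BC·BCC·BC·BCC·BCC·BC·BCC·BCC·BC·BCC·BC·BCC·BCC·BC·BCC·BC·BCC·BCC·BC·BCC·BCC·BC·BCC·BC·BCC·BCC·BC·BCC·BCC·BC·BCC·BC·BCC·BCC·BC·BCC·BC·BCC·BCC·BC·BCC·BCC·BC·BCC·BC·BCC·BCC·BC·BCC·BCC
    A ↦ ACD
    B ↦ BC
    C ↦ BCC
    D ↦ CA

A->ACD, B->BC, C->BCC, D->CA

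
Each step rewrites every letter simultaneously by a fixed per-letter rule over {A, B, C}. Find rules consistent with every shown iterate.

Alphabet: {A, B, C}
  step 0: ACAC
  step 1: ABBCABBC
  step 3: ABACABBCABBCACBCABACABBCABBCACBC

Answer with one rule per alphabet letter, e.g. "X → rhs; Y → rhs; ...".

A->AB, B->AC, C->BC

  step 0 ⇒ step 1: ACAC ⇒ AB·BC·AB·BC
    A ↦ AB
    C ↦ BC
    B ↦ AC  (constrained at step 1)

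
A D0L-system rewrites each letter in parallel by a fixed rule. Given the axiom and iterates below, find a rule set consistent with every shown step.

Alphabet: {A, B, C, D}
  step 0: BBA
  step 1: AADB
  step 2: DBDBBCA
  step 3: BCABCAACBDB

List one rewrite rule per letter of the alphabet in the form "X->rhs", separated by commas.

A->DB, B->A, C->CB, D->BC

  step 2 ⇒ step 3: DBDBBCA ⇒ BC·A·BC·A·A·CB·DB
    A ↦ DB
    B ↦ A
    C ↦ CB
    D ↦ BC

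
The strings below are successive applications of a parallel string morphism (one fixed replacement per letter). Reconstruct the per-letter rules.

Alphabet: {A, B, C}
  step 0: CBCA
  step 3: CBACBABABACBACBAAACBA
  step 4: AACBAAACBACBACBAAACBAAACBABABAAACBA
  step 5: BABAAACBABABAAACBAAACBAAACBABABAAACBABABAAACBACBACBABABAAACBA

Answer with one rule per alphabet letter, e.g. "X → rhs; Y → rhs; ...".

A->BA, B->C, C->AA

  step 4 ⇒ step 5: AACBAAACBACBACBAAACBAAACBABABAAACBA ⇒ BA·BA·AA·C·BA·BA·BA·AA·C·BA·AA·C·BA·AA·C·BA·BA·BA·AA·C·BA·BA·BA·AA·C·BA·C·BA·C·BA·BA·BA·AA·C·BA
    A ↦ BA
    B ↦ C
    C ↦ AA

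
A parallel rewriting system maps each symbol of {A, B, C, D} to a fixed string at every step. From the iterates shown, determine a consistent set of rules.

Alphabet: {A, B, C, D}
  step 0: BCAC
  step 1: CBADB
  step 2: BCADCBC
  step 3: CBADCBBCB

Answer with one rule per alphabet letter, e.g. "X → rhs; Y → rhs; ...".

  step 2 ⇒ step 3: BCADCBC ⇒ C·B·AD·CB·B·C·B
    A ↦ AD
    B ↦ C
    C ↦ B
    D ↦ CB

A->AD, B->C, C->B, D->CB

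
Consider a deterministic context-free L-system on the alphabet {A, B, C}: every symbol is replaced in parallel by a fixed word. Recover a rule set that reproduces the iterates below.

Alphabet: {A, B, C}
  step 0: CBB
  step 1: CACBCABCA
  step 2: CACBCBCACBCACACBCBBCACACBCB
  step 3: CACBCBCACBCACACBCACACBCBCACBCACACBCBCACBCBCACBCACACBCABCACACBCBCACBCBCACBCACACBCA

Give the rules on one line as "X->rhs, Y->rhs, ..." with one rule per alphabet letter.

A->BCB, B->BCA, C->CAC

  step 2 ⇒ step 3: CACBCBCACBCACACBCBBCACACBCB ⇒ CAC·BCB·CAC·BCA·CAC·BCA·CAC·BCB·CAC·BCA·CAC·BCB·CAC·BCB·CAC·BCA·CAC·BCA·BCA·CAC·BCB·CAC·BCB·CAC·BCA·CAC·BCA
    A ↦ BCB
    B ↦ BCA
    C ↦ CAC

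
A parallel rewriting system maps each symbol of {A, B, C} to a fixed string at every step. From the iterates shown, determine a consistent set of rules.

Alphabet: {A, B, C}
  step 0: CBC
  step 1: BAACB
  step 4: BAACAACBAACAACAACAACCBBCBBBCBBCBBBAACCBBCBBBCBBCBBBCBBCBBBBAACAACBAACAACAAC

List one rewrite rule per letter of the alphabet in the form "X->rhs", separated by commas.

A->CBB, B->AAC, C->B

  step 0 ⇒ step 1: CBC ⇒ B·AAC·B
    B ↦ AAC
    C ↦ B
    A ↦ CBB  (constrained at step 1)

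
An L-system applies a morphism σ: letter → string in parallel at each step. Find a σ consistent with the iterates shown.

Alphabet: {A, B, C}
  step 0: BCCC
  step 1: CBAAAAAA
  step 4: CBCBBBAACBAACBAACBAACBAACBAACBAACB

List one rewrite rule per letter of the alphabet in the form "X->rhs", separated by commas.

A->B, B->CB, C->AA

  step 0 ⇒ step 1: BCCC ⇒ CB·AA·AA·AA
    B ↦ CB
    C ↦ AA
    A ↦ B  (constrained at step 1)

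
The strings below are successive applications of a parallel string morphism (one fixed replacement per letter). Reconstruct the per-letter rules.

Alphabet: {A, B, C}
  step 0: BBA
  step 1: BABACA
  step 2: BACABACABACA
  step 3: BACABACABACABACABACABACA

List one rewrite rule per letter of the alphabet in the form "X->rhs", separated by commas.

A->CA, B->BA, C->BA

  step 2 ⇒ step 3: BACABACABACA ⇒ BA·CA·BA·CA·BA·CA·BA·CA·BA·CA·BA·CA
    A ↦ CA
    B ↦ BA
    C ↦ BA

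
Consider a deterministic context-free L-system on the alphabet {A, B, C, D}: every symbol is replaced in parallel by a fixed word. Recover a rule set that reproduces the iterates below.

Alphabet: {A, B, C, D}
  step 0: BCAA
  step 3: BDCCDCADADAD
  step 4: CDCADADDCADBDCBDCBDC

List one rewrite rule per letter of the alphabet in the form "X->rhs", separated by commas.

  step 3 ⇒ step 4: BDCCDCADADAD ⇒ C·DC·AD·AD·DC·AD·B·DC·B·DC·B·DC
    A ↦ B
    B ↦ C
    C ↦ AD
    D ↦ DC

A->B, B->C, C->AD, D->DC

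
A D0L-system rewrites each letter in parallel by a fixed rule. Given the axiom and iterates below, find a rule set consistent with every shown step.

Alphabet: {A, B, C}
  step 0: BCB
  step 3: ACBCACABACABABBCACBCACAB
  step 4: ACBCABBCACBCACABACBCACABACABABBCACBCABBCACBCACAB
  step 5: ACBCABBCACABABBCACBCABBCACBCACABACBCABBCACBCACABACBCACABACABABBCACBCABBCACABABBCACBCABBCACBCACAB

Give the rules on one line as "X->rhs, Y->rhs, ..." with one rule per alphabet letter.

A->AC, B->AB, C->BC

  step 4 ⇒ step 5: ACBCABBCACBCACABACBCACABACABABBCACBCABBCACBCACAB ⇒ AC·BC·AB·BC·AC·AB·AB·BC·AC·BC·AB·BC·AC·BC·AC·AB·AC·BC·AB·BC·AC·BC·AC·AB·AC·BC·AC·AB·AC·AB·AB·BC·AC·BC·AB·BC·AC·AB·AB·BC·AC·BC·AB·BC·AC·BC·AC·AB
    A ↦ AC
    B ↦ AB
    C ↦ BC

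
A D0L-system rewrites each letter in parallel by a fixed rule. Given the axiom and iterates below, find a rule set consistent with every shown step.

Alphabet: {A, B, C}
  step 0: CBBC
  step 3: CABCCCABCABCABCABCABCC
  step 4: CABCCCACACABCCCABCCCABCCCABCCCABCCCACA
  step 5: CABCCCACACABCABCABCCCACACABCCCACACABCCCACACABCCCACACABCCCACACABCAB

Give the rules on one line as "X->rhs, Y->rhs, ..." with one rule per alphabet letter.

A->B, B->CC, C->CA

  step 4 ⇒ step 5: CABCCCACACABCCCABCCCABCCCABCCCABCCCACA ⇒ CA·B·CC·CA·CA·CA·B·CA·B·CA·B·CC·CA·CA·CA·B·CC·CA·CA·CA·B·CC·CA·CA·CA·B·CC·CA·CA·CA·B·CC·CA·CA·CA·B·CA·B
    A ↦ B
    B ↦ CC
    C ↦ CA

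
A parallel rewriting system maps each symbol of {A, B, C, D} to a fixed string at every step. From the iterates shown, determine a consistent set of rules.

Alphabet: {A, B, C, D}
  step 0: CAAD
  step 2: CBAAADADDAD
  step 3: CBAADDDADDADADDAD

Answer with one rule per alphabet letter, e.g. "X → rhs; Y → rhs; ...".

A->D, B->AA, C->CB, D->AD

  step 2 ⇒ step 3: CBAAADADDAD ⇒ CB·AA·D·D·D·AD·D·AD·AD·D·AD
    A ↦ D
    B ↦ AA
    C ↦ CB
    D ↦ AD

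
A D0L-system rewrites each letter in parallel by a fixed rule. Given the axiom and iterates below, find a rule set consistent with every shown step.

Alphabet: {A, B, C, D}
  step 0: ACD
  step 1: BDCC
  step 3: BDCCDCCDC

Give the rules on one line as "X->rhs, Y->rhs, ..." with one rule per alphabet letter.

  step 0 ⇒ step 1: ACD ⇒ B·DC·C
    A ↦ B
    C ↦ DC
    D ↦ C
    B ↦ A  (constrained at step 1)

A->B, B->A, C->DC, D->C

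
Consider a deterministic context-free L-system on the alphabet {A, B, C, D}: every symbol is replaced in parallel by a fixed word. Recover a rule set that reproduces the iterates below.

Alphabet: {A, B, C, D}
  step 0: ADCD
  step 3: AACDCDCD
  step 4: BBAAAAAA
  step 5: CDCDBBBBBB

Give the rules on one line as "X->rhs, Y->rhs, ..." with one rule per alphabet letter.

A->B, B->CD, C->A, D->A

  step 4 ⇒ step 5: BBAAAAAA ⇒ CD·CD·B·B·B·B·B·B
    A ↦ B
    B ↦ CD
  step 3 ⇒ step 4: AACDCDCD ⇒ B·B·A·A·A·A·A·A
    C ↦ A
  step 3 ⇒ step 4: AACDCDCD ⇒ B·B·A·A·A·A·A·A
    D ↦ A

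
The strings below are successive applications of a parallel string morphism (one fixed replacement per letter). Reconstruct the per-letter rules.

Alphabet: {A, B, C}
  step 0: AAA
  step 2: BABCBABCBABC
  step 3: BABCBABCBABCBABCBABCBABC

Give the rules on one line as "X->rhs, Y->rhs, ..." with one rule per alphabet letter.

A->BC, B->BA, C->BC

  step 2 ⇒ step 3: BABCBABCBABC ⇒ BA·BC·BA·BC·BA·BC·BA·BC·BA·BC·BA·BC
    A ↦ BC
    B ↦ BA
    C ↦ BC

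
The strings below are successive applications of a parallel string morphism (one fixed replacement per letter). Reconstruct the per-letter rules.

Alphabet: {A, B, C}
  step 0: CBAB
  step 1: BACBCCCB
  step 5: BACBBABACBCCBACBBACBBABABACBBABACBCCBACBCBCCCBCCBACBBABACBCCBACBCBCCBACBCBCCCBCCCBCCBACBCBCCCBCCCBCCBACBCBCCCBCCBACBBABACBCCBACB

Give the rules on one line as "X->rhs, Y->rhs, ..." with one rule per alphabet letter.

  step 0 ⇒ step 1: CBAB ⇒ BA·CB·CC·CB
    A ↦ CC
    B ↦ CB
    C ↦ BA

A->CC, B->CB, C->BA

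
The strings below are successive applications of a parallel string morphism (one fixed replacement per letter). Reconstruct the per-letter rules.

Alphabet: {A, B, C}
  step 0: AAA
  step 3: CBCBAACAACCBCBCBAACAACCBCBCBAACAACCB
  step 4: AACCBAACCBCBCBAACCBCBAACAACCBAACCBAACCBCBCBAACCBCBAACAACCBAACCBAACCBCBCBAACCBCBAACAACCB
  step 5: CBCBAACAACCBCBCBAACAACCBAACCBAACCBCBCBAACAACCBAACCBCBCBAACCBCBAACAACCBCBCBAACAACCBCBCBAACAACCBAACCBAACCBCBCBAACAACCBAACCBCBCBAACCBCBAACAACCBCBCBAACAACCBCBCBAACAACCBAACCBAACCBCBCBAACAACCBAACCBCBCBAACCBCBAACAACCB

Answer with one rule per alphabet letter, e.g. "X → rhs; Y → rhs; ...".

A->CB, B->CB, C->AAC

  step 4 ⇒ step 5: AACCBAACCBCBCBAACCBCBAACAACCBAACCBAACCBCBCBAACCBCBAACAACCBAACCBAACCBCBCBAACCBCBAACAACCB ⇒ CB·CB·AAC·AAC·CB·CB·CB·AAC·AAC·CB·AAC·CB·AAC·CB·CB·CB·AAC·AAC·CB·AAC·CB·CB·CB·AAC·CB·CB·AAC·AAC·CB·CB·CB·AAC·AAC·CB·CB·CB·AAC·AAC·CB·AAC·CB·AAC·CB·CB·CB·AAC·AAC·CB·AAC·CB·CB·CB·AAC·CB·CB·AAC·AAC·CB·CB·CB·AAC·AAC·CB·CB·CB·AAC·AAC·CB·AAC·CB·AAC·CB·CB·CB·AAC·AAC·CB·AAC·CB·CB·CB·AAC·CB·CB·AAC·AAC·CB
    A ↦ CB
    B ↦ CB
    C ↦ AAC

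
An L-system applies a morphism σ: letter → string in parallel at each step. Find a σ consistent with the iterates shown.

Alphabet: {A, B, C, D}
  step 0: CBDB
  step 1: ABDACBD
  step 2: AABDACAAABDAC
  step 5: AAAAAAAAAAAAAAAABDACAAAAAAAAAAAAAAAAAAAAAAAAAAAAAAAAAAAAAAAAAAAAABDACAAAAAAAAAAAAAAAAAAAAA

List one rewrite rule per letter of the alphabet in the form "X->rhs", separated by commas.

  step 1 ⇒ step 2: ABDACBD ⇒ AA·BD·AC·AA·A·BD·AC
    A ↦ AA
    B ↦ BD
    C ↦ A
    D ↦ AC

A->AA, B->BD, C->A, D->AC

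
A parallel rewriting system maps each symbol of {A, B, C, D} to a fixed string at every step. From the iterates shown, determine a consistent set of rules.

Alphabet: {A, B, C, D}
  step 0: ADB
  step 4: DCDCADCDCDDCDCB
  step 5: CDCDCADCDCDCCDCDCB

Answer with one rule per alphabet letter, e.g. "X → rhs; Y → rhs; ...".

  step 4 ⇒ step 5: DCDCADCDCDDCDCB ⇒ C·D·C·D·CAD·C·D·C·D·C·C·D·C·D·CB
    A ↦ CAD
    B ↦ CB
    C ↦ D
    D ↦ C

A->CAD, B->CB, C->D, D->C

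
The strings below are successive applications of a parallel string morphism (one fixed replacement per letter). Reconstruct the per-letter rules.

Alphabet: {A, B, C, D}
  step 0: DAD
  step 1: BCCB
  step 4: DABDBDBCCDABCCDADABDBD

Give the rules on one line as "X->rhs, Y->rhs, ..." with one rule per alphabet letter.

  step 0 ⇒ step 1: DAD ⇒ B·CC·B
    A ↦ CC
    D ↦ B
    B ↦ DA  (constrained at step 1)
    C ↦ BD  (constrained at step 1)

A->CC, B->DA, C->BD, D->B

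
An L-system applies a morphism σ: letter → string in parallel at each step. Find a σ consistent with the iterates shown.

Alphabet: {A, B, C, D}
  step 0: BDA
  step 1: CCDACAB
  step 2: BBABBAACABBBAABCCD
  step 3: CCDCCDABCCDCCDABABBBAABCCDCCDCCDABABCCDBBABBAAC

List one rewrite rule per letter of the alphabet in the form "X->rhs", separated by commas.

  step 2 ⇒ step 3: BBABBAACABBBAABCCD ⇒ CCD·CCD·AB·CCD·CCD·AB·AB·BBA·AB·CCD·CCD·CCD·AB·AB·CCD·BBA·BBA·AC
    A ↦ AB
    B ↦ CCD
    C ↦ BBA
    D ↦ AC

A->AB, B->CCD, C->BBA, D->AC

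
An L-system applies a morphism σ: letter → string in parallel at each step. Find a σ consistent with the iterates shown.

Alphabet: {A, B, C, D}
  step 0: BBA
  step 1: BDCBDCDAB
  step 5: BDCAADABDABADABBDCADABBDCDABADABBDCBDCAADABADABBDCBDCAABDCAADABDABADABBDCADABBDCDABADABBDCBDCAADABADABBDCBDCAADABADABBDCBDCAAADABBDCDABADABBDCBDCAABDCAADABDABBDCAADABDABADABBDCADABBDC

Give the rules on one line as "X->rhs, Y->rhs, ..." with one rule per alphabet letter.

  step 0 ⇒ step 1: BBA ⇒ BDC·BDC·DAB
    A ↦ DAB
    B ↦ BDC
    C ↦ A  (constrained at step 1)
    D ↦ A  (constrained at step 1)

A->DAB, B->BDC, C->A, D->A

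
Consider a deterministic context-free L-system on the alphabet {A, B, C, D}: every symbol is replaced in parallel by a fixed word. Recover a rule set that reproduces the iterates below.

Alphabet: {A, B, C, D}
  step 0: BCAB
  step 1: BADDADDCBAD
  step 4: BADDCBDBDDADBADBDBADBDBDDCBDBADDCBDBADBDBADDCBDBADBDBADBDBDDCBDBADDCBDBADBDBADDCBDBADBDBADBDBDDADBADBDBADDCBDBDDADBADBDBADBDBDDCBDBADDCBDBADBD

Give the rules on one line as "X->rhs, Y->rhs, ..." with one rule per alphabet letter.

  step 0 ⇒ step 1: BCAB ⇒ BAD·DAD·DC·BAD
    A ↦ DC
    B ↦ BAD
    C ↦ DAD
    D ↦ BD  (constrained at step 1)

A->DC, B->BAD, C->DAD, D->BD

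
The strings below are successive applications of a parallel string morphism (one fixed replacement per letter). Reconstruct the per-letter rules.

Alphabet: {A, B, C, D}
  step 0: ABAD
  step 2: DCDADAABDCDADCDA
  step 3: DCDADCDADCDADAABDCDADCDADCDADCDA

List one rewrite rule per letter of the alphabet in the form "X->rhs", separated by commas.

A->DA, B->AB, C->DA, D->DC

  step 2 ⇒ step 3: DCDADAABDCDADCDA ⇒ DC·DA·DC·DA·DC·DA·DA·AB·DC·DA·DC·DA·DC·DA·DC·DA
    A ↦ DA
    B ↦ AB
    C ↦ DA
    D ↦ DC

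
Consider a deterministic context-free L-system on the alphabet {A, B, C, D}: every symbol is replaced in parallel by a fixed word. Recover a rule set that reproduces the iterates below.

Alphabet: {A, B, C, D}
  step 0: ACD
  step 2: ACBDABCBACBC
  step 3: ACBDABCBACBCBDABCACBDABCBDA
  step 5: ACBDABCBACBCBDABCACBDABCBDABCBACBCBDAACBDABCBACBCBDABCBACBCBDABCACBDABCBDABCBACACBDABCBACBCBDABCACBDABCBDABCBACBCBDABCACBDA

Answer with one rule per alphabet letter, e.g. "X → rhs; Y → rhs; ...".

  step 2 ⇒ step 3: ACBDABCBACBC ⇒ AC·BDA·BC·B·AC·BC·BDA·BC·AC·BDA·BC·BDA
    A ↦ AC
    B ↦ BC
    C ↦ BDA
    D ↦ B

A->AC, B->BC, C->BDA, D->B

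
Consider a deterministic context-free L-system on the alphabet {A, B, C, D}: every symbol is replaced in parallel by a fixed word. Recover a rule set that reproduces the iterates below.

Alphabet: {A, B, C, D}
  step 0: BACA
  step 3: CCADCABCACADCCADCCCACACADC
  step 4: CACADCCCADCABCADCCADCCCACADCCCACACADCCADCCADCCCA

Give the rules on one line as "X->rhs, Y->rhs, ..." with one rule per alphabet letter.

A->DC, B->AB, C->CA, D->C

  step 3 ⇒ step 4: CCADCABCACADCCADCCCACACADC ⇒ CA·CA·DC·C·CA·DC·AB·CA·DC·CA·DC·C·CA·CA·DC·C·CA·CA·CA·DC·CA·DC·CA·DC·C·CA
    A ↦ DC
    B ↦ AB
    C ↦ CA
    D ↦ C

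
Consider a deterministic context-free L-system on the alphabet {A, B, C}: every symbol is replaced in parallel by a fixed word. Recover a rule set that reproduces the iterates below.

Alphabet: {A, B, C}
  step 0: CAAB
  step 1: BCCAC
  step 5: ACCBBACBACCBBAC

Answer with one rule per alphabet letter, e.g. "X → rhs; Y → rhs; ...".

A->C, B->AC, C->B

  step 0 ⇒ step 1: CAAB ⇒ B·C·C·AC
    A ↦ C
    B ↦ AC
    C ↦ B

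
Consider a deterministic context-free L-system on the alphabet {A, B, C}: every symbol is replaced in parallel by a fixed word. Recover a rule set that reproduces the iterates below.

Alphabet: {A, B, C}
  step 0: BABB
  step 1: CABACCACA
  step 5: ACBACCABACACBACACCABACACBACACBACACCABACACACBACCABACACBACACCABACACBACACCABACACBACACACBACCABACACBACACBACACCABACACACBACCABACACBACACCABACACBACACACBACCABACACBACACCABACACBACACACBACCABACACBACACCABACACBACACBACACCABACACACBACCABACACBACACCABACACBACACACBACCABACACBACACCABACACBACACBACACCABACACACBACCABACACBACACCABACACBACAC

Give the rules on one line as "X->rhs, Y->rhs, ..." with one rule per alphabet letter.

  step 0 ⇒ step 1: BABB ⇒ CA·BAC·CA·CA
    A ↦ BAC
    B ↦ CA
    C ↦ AC  (constrained at step 1)

A->BAC, B->CA, C->AC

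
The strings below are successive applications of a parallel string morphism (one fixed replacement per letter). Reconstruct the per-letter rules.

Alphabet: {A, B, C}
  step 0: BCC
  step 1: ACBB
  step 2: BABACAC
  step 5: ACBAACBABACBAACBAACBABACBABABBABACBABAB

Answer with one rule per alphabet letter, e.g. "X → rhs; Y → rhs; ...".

  step 1 ⇒ step 2: ACBB ⇒ BA·B·AC·AC
    A ↦ BA
    B ↦ AC
    C ↦ B

A->BA, B->AC, C->B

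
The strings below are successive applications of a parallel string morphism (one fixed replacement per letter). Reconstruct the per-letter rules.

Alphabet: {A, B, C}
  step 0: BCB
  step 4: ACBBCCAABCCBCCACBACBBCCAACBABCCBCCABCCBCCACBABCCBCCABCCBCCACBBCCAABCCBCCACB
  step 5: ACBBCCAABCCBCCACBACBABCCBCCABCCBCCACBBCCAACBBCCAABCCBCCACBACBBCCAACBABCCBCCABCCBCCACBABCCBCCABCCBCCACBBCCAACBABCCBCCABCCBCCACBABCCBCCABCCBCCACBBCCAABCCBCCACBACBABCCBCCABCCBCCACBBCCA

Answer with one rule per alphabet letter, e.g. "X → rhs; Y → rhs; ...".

  step 4 ⇒ step 5: ACBBCCAABCCBCCACBACBBCCAACBABCCBCCABCCBCCACBABCCBCCABCCBCCACBBCCAABCCBCCACB ⇒ ACB·BCC·A·A·BCC·BCC·ACB·ACB·A·BCC·BCC·A·BCC·BCC·ACB·BCC·A·ACB·BCC·A·A·BCC·BCC·ACB·ACB·BCC·A·ACB·A·BCC·BCC·A·BCC·BCC·ACB·A·BCC·BCC·A·BCC·BCC·ACB·BCC·A·ACB·A·BCC·BCC·A·BCC·BCC·ACB·A·BCC·BCC·A·BCC·BCC·ACB·BCC·A·A·BCC·BCC·ACB·ACB·A·BCC·BCC·A·BCC·BCC·ACB·BCC·A
    A ↦ ACB
    B ↦ A
    C ↦ BCC

A->ACB, B->A, C->BCC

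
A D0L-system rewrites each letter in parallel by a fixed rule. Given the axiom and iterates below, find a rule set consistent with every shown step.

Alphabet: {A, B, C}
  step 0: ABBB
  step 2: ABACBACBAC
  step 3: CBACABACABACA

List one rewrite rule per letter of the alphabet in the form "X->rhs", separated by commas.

  step 2 ⇒ step 3: ABACBACBAC ⇒ C·BA·C·A·BA·C·A·BA·C·A
    A ↦ C
    B ↦ BA
    C ↦ A

A->C, B->BA, C->A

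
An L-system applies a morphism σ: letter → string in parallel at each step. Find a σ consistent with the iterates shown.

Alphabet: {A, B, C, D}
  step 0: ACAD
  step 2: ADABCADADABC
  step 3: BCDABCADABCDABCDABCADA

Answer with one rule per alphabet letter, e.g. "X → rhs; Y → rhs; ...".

A->BC, B->AD, C->A, D->DA

  step 2 ⇒ step 3: ADABCADADABC ⇒ BC·DA·BC·AD·A·BC·DA·BC·DA·BC·AD·A
    A ↦ BC
    B ↦ AD
    C ↦ A
    D ↦ DA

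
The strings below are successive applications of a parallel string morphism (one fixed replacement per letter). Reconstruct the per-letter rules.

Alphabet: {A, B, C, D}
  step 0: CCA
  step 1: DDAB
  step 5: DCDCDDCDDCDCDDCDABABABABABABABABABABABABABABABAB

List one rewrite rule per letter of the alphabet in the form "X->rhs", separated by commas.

A->AB, B->AB, C->D, D->CD

  step 0 ⇒ step 1: CCA ⇒ D·D·AB
    A ↦ AB
    C ↦ D
    B ↦ AB  (constrained at step 1)
    D ↦ CD  (constrained at step 1)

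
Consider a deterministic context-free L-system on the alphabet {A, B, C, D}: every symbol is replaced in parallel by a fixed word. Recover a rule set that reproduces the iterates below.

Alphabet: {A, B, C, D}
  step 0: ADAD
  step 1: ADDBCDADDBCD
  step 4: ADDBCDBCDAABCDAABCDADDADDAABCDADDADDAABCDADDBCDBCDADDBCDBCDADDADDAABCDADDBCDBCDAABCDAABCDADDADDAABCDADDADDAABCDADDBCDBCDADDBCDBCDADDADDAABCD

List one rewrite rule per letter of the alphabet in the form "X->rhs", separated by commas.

  step 0 ⇒ step 1: ADAD ⇒ ADD·BCD·ADD·BCD
    A ↦ ADD
    D ↦ BCD
    B ↦ A  (constrained at step 1)
    C ↦ A  (constrained at step 1)

A->ADD, B->A, C->A, D->BCD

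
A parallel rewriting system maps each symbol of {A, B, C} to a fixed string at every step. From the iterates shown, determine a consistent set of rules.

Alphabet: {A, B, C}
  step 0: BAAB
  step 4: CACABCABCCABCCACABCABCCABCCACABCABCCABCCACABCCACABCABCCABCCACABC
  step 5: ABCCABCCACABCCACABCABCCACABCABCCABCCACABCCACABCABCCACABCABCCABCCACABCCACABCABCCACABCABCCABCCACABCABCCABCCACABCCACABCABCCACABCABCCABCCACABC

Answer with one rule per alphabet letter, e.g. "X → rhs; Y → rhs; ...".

  step 4 ⇒ step 5: CACABCABCCABCCACABCABCCABCCACABCABCCABCCACABCCACABCABCCABCCACABC ⇒ ABC·C·ABC·C·AC·ABC·C·AC·ABC·ABC·C·AC·ABC·ABC·C·ABC·C·AC·ABC·C·AC·ABC·ABC·C·AC·ABC·ABC·C·ABC·C·AC·ABC·C·AC·ABC·ABC·C·AC·ABC·ABC·C·ABC·C·AC·ABC·ABC·C·ABC·C·AC·ABC·C·AC·ABC·ABC·C·AC·ABC·ABC·C·ABC·C·AC·ABC
    A ↦ C
    B ↦ AC
    C ↦ ABC

A->C, B->AC, C->ABC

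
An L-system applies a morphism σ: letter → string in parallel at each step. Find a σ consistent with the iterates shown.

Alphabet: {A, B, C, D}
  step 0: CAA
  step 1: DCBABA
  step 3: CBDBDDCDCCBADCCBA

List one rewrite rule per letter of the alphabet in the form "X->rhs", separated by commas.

A->BA, B->C, C->DC, D->BD

  step 0 ⇒ step 1: CAA ⇒ DC·BA·BA
    A ↦ BA
    C ↦ DC
    B ↦ C  (constrained at step 1)
    D ↦ BD  (constrained at step 1)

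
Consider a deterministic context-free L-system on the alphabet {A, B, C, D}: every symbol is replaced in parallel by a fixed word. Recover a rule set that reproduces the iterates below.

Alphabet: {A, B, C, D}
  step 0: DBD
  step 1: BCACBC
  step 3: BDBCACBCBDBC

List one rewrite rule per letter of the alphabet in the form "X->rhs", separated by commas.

  step 0 ⇒ step 1: DBD ⇒ BC·AC·BC
    B ↦ AC
    D ↦ BC
    A ↦ B  (constrained at step 1)
    C ↦ D  (constrained at step 1)

A->B, B->AC, C->D, D->BC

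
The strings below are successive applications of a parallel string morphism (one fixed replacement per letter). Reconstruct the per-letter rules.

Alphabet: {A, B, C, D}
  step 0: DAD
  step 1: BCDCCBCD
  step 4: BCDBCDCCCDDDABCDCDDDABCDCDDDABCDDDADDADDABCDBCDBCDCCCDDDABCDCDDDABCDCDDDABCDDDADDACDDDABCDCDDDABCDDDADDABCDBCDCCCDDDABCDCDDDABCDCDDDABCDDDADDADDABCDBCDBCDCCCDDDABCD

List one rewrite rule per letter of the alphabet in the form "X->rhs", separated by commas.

  step 0 ⇒ step 1: DAD ⇒ BCD·CC·BCD
    A ↦ CC
    D ↦ BCD
    B ↦ CD  (constrained at step 1)
    C ↦ DDA  (constrained at step 1)

A->CC, B->CD, C->DDA, D->BCD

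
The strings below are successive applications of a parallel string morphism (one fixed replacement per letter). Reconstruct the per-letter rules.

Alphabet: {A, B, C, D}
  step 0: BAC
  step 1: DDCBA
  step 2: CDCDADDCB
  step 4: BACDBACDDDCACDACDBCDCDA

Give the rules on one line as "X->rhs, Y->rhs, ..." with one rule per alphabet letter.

A->B, B->DDC, C->A, D->CD

  step 1 ⇒ step 2: DDCBA ⇒ CD·CD·A·DDC·B
    A ↦ B
    B ↦ DDC
    C ↦ A
    D ↦ CD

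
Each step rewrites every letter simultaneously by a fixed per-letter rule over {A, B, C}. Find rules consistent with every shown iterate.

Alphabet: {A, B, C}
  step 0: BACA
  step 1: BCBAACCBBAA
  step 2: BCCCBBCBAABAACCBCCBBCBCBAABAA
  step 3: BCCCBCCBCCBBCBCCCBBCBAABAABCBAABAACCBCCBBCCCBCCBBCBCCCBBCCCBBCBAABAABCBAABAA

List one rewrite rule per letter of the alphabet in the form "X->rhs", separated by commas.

  step 2 ⇒ step 3: BCCCBBCBAABAACCBCCBBCBCBAABAA ⇒ BC·CCB·CCB·CCB·BC·BC·CCB·BC·BAA·BAA·BC·BAA·BAA·CCB·CCB·BC·CCB·CCB·BC·BC·CCB·BC·CCB·BC·BAA·BAA·BC·BAA·BAA
    A ↦ BAA
    B ↦ BC
    C ↦ CCB

A->BAA, B->BC, C->CCB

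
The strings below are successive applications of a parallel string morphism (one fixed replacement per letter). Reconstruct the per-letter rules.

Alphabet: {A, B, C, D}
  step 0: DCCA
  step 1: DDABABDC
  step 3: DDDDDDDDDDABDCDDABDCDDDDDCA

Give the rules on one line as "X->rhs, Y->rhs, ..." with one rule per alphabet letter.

A->DC, B->A, C->AB, D->DD

  step 0 ⇒ step 1: DCCA ⇒ DD·AB·AB·DC
    A ↦ DC
    C ↦ AB
    D ↦ DD
    B ↦ A  (constrained at step 1)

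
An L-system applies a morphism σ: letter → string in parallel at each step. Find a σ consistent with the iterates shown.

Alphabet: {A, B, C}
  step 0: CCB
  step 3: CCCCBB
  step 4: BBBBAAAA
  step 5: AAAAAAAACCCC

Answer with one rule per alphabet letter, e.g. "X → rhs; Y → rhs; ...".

  step 4 ⇒ step 5: BBBBAAAA ⇒ AA·AA·AA·AA·C·C·C·C
    A ↦ C
    B ↦ AA
  step 3 ⇒ step 4: CCCCBB ⇒ B·B·B·B·AA·AA
    C ↦ B

A->C, B->AA, C->B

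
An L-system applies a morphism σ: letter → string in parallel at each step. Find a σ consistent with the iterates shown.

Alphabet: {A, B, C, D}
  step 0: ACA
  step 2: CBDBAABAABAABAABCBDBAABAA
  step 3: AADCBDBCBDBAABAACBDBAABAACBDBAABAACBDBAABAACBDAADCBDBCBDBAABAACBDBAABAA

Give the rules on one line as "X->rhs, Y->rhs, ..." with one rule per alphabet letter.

A->BAA, B->CBD, C->AAD, D->B

  step 2 ⇒ step 3: CBDBAABAABAABAABCBDBAABAA ⇒ AAD·CBD·B·CBD·BAA·BAA·CBD·BAA·BAA·CBD·BAA·BAA·CBD·BAA·BAA·CBD·AAD·CBD·B·CBD·BAA·BAA·CBD·BAA·BAA
    A ↦ BAA
    B ↦ CBD
    C ↦ AAD
    D ↦ B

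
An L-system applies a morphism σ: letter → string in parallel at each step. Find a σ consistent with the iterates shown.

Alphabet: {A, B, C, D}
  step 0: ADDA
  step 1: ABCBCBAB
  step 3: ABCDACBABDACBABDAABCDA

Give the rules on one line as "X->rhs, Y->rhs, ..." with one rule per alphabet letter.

A->AB, B->C, C->DA, D->CB

  step 0 ⇒ step 1: ADDA ⇒ AB·CB·CB·AB
    A ↦ AB
    D ↦ CB
    B ↦ C  (constrained at step 1)
    C ↦ DA  (constrained at step 1)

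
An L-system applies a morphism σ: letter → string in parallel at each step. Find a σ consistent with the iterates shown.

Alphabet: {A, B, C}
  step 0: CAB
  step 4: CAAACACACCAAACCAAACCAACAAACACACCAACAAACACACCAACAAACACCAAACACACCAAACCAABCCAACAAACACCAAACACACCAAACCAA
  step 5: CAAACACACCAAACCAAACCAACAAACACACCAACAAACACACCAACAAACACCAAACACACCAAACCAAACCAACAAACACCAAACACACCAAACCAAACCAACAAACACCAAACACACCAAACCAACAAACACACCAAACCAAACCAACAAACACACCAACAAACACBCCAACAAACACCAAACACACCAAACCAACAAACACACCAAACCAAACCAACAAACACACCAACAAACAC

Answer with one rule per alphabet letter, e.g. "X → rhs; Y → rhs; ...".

A->AC, B->BC, C->CAA

  step 4 ⇒ step 5: CAAACACACCAAACCAAACCAACAAACACACCAACAAACACACCAACAAACACCAAACACACCAAACCAABCCAACAAACACCAAACACACCAAACCAA ⇒ CAA·AC·AC·AC·CAA·AC·CAA·AC·CAA·CAA·AC·AC·AC·CAA·CAA·AC·AC·AC·CAA·CAA·AC·AC·CAA·AC·AC·AC·CAA·AC·CAA·AC·CAA·CAA·AC·AC·CAA·AC·AC·AC·CAA·AC·CAA·AC·CAA·CAA·AC·AC·CAA·AC·AC·AC·CAA·AC·CAA·CAA·AC·AC·AC·CAA·AC·CAA·AC·CAA·CAA·AC·AC·AC·CAA·CAA·AC·AC·BC·CAA·CAA·AC·AC·CAA·AC·AC·AC·CAA·AC·CAA·CAA·AC·AC·AC·CAA·AC·CAA·AC·CAA·CAA·AC·AC·AC·CAA·CAA·AC·AC
    A ↦ AC
    B ↦ BC
    C ↦ CAA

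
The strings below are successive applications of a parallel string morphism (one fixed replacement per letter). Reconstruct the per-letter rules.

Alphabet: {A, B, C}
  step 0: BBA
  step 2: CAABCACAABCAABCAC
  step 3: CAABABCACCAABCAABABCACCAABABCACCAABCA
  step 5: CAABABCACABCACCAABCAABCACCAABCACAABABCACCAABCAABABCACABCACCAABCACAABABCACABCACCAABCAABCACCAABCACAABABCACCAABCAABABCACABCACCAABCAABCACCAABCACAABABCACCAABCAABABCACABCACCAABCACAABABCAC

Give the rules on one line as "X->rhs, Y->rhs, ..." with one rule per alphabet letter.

  step 2 ⇒ step 3: CAABCACAABCAABCAC ⇒ CA·AB·AB·CAC·CA·AB·CA·AB·AB·CAC·CA·AB·AB·CAC·CA·AB·CA
    A ↦ AB
    B ↦ CAC
    C ↦ CA

A->AB, B->CAC, C->CA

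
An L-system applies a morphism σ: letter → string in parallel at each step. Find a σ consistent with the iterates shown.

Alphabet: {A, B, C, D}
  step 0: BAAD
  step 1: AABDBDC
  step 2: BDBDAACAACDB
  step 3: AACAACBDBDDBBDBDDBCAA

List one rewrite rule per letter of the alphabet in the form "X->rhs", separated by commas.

  step 2 ⇒ step 3: BDBDAACAACDB ⇒ AA·C·AA·C·BD·BD·DB·BD·BD·DB·C·AA
    A ↦ BD
    B ↦ AA
    C ↦ DB
    D ↦ C

A->BD, B->AA, C->DB, D->C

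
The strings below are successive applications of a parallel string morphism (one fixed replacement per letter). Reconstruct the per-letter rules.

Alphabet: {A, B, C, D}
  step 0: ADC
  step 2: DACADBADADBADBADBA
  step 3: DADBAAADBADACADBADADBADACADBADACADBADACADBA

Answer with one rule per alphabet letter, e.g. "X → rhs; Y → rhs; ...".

A->DBA, B->CA, C->AA, D->DA

  step 2 ⇒ step 3: DACADBADADBADBADBA ⇒ DA·DBA·AA·DBA·DA·CA·DBA·DA·DBA·DA·CA·DBA·DA·CA·DBA·DA·CA·DBA
    A ↦ DBA
    B ↦ CA
    C ↦ AA
    D ↦ DA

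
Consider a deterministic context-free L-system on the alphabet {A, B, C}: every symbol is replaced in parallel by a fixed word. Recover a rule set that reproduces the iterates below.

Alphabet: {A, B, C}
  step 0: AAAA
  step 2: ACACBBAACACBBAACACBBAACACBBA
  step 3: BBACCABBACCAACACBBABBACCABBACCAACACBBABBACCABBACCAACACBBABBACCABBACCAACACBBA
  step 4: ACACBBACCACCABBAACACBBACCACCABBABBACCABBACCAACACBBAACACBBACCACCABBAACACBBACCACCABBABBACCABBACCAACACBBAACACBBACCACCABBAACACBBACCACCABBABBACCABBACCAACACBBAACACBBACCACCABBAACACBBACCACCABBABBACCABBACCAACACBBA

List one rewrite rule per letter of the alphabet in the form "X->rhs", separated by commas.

  step 3 ⇒ step 4: BBACCABBACCAACACBBABBACCABBACCAACACBBABBACCABBACCAACACBBABBACCABBACCAACACBBA ⇒ AC·AC·BBA·CCA·CCA·BBA·AC·AC·BBA·CCA·CCA·BBA·BBA·CCA·BBA·CCA·AC·AC·BBA·AC·AC·BBA·CCA·CCA·BBA·AC·AC·BBA·CCA·CCA·BBA·BBA·CCA·BBA·CCA·AC·AC·BBA·AC·AC·BBA·CCA·CCA·BBA·AC·AC·BBA·CCA·CCA·BBA·BBA·CCA·BBA·CCA·AC·AC·BBA·AC·AC·BBA·CCA·CCA·BBA·AC·AC·BBA·CCA·CCA·BBA·BBA·CCA·BBA·CCA·AC·AC·BBA
    A ↦ BBA
    B ↦ AC
    C ↦ CCA

A->BBA, B->AC, C->CCA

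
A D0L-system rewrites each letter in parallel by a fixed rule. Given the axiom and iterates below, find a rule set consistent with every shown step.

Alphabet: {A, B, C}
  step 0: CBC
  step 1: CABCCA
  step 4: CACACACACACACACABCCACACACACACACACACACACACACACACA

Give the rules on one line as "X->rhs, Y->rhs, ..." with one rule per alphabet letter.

A->CA, B->BC, C->CA

  step 0 ⇒ step 1: CBC ⇒ CA·BC·CA
    B ↦ BC
    C ↦ CA
    A ↦ CA  (constrained at step 1)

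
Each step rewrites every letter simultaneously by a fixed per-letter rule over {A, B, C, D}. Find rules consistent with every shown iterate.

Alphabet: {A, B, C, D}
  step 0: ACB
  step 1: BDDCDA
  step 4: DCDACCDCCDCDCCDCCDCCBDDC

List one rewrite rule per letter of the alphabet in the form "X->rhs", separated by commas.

  step 0 ⇒ step 1: ACB ⇒ BD·DC·DA
    A ↦ BD
    B ↦ DA
    C ↦ DC
    D ↦ C  (constrained at step 1)

A->BD, B->DA, C->DC, D->C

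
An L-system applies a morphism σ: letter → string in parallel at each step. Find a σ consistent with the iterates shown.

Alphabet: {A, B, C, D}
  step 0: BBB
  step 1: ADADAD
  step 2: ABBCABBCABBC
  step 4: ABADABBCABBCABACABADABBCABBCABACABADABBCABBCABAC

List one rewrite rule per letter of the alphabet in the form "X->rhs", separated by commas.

A->AB, B->AD, C->AC, D->BC

  step 1 ⇒ step 2: ADADAD ⇒ AB·BC·AB·BC·AB·BC
    A ↦ AB
    D ↦ BC
  step 0 ⇒ step 1: BBB ⇒ AD·AD·AD
    B ↦ AD
    C ↦ AC  (constrained at step 2)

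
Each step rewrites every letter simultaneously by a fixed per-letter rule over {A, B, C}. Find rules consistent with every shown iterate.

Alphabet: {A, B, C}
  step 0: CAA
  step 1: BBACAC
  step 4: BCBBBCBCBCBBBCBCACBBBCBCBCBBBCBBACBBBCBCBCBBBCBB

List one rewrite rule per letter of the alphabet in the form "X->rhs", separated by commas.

A->AC, B->BC, C->BB

  step 0 ⇒ step 1: CAA ⇒ BB·AC·AC
    A ↦ AC
    C ↦ BB
    B ↦ BC  (constrained at step 1)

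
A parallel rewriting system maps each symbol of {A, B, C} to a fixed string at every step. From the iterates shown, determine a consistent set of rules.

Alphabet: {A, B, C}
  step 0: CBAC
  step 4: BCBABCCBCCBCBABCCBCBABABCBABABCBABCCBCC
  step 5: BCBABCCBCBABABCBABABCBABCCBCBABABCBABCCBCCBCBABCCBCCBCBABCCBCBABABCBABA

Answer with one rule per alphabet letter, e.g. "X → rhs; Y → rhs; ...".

A->C, B->BC, C->BA

  step 4 ⇒ step 5: BCBABCCBCCBCBABCCBCBABABCBABABCBABCCBCC ⇒ BC·BA·BC·C·BC·BA·BA·BC·BA·BA·BC·BA·BC·C·BC·BA·BA·BC·BA·BC·C·BC·C·BC·BA·BC·C·BC·C·BC·BA·BC·C·BC·BA·BA·BC·BA·BA
    A ↦ C
    B ↦ BC
    C ↦ BA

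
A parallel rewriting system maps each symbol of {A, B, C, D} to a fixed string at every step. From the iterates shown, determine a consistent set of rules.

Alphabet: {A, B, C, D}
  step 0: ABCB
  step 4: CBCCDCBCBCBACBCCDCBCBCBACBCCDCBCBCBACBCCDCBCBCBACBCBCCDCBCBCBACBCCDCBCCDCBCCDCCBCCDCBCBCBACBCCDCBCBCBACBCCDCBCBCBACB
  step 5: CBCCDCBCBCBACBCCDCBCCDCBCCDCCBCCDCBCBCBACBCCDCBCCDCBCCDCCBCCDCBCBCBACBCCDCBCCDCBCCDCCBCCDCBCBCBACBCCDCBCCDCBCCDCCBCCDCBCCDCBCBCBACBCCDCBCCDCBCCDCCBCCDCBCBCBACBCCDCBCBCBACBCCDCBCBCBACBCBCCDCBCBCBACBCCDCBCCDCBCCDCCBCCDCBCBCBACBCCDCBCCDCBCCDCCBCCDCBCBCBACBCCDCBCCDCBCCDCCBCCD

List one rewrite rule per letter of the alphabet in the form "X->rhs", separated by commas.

A->C, B->CCD, C->CB, D->CBA

  step 4 ⇒ step 5: CBCCDCBCBCBACBCCDCBCBCBACBCCDCBCBCBACBCCDCBCBCBACBCBCCDCBCBCBACBCCDCBCCDCBCCDCCBCCDCBCBCBACBCCDCBCBCBACBCCDCBCBCBACB ⇒ CB·CCD·CB·CB·CBA·CB·CCD·CB·CCD·CB·CCD·C·CB·CCD·CB·CB·CBA·CB·CCD·CB·CCD·CB·CCD·C·CB·CCD·CB·CB·CBA·CB·CCD·CB·CCD·CB·CCD·C·CB·CCD·CB·CB·CBA·CB·CCD·CB·CCD·CB·CCD·C·CB·CCD·CB·CCD·CB·CB·CBA·CB·CCD·CB·CCD·CB·CCD·C·CB·CCD·CB·CB·CBA·CB·CCD·CB·CB·CBA·CB·CCD·CB·CB·CBA·CB·CB·CCD·CB·CB·CBA·CB·CCD·CB·CCD·CB·CCD·C·CB·CCD·CB·CB·CBA·CB·CCD·CB·CCD·CB·CCD·C·CB·CCD·CB·CB·CBA·CB·CCD·CB·CCD·CB·CCD·C·CB·CCD
    A ↦ C
    B ↦ CCD
    C ↦ CB
    D ↦ CBA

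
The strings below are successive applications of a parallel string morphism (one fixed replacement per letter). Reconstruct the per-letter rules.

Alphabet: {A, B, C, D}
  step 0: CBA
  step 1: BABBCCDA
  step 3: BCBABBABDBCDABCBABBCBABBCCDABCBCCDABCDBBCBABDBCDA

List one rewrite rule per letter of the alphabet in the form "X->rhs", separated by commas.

A->CDA, B->BC, C->BAB, D->DB

  step 0 ⇒ step 1: CBA ⇒ BAB·BC·CDA
    A ↦ CDA
    B ↦ BC
    C ↦ BAB
    D ↦ DB  (constrained at step 1)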